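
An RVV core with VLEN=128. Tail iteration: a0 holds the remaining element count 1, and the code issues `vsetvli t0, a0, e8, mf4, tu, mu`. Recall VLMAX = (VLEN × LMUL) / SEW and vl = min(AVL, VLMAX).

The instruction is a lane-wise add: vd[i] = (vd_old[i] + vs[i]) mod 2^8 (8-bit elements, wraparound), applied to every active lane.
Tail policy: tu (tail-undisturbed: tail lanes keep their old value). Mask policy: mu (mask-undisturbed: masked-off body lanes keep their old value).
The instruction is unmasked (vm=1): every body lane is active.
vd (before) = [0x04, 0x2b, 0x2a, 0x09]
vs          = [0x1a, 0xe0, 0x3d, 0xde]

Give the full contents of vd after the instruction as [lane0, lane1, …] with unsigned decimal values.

VLMAX = VLEN×LMUL/SEW = 128×1/4/8 = 4
AVL=1 ≤ VLMAX=4, so vl = 1
lane  0: add(0x04,0x1a) ⇒ 0x1e
lane  1: tail/keep ⇒ 0x2b
lane  2: tail/keep ⇒ 0x2a
lane  3: tail/keep ⇒ 0x09

vd = [30, 43, 42, 9]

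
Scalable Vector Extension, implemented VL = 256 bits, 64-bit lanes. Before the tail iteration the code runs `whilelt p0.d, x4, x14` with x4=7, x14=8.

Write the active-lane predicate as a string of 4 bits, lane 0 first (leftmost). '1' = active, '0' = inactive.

predicate = 1000

register lanes = 256/64 = 4
p0[j] = (7+j < 8); true for j=0..0 → 1 lanes set
bits (lane 0 leftmost): 1000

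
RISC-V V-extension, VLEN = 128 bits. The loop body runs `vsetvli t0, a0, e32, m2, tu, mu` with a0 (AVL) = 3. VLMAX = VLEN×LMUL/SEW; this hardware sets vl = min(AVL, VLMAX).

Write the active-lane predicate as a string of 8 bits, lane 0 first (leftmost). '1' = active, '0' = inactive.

lanes per group: 128·2/32 = 8
vl = min(AVL, VLMAX) = min(3, 8) = 3
bits (lane 0 leftmost): 11100000

predicate = 11100000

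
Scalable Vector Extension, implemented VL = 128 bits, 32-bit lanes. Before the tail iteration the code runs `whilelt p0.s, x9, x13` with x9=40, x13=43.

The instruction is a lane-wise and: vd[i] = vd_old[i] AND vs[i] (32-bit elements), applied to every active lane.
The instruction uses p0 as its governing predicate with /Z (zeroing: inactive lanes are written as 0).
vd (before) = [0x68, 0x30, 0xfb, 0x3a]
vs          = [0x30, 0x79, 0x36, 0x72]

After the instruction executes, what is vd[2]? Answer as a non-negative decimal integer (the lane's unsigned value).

register lanes = 128/32 = 4
p0[j] = (40+j < 43); true for j=0..2 → 3 lanes set
[0] and(0x68,0x30) = 0x20
[1] and(0x30,0x79) = 0x30
[2] and(0xfb,0x36) = 0x32
[3] tail/zero = 0x00

vd[2] = 50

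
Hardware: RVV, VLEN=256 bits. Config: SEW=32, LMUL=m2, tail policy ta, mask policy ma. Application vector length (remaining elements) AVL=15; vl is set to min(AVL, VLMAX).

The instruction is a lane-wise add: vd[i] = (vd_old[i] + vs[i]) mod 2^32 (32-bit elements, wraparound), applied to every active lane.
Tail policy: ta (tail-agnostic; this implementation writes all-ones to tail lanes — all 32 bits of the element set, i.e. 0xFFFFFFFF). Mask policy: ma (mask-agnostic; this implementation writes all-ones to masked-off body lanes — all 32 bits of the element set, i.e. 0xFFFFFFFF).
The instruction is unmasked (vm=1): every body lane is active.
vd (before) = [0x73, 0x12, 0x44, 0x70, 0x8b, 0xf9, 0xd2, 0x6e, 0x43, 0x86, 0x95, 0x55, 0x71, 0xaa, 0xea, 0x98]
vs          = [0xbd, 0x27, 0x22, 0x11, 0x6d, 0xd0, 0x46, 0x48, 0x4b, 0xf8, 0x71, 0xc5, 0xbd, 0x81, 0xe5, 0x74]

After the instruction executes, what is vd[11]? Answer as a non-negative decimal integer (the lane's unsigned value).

vd[11] = 282

VLMAX = VLEN×LMUL/SEW = 256×2/32 = 16
vl ← min(15, 16) = 15
vd[0] add(0x73,0xbd) -> 0x130
vd[1] add(0x12,0x27) -> 0x39
vd[2] add(0x44,0x22) -> 0x66
vd[3] add(0x70,0x11) -> 0x81
vd[4] add(0x8b,0x6d) -> 0xf8
vd[5] add(0xf9,0xd0) -> 0x1c9
vd[6] add(0xd2,0x46) -> 0x118
vd[7] add(0x6e,0x48) -> 0xb6
vd[8] add(0x43,0x4b) -> 0x8e
vd[9] add(0x86,0xf8) -> 0x17e
vd[10] add(0x95,0x71) -> 0x106
vd[11] add(0x55,0xc5) -> 0x11a
vd[12] add(0x71,0xbd) -> 0x12e
vd[13] add(0xaa,0x81) -> 0x12b
vd[14] add(0xea,0xe5) -> 0x1cf
vd[15] tail/ones -> 0xffffffff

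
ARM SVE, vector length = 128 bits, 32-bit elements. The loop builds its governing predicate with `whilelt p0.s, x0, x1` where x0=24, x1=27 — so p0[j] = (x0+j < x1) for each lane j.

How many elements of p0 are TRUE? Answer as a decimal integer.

lane count: 128 div 32 = 4
whilelt: lane j active iff 24+j < 27 → j < 3 → 3 active

vl = 3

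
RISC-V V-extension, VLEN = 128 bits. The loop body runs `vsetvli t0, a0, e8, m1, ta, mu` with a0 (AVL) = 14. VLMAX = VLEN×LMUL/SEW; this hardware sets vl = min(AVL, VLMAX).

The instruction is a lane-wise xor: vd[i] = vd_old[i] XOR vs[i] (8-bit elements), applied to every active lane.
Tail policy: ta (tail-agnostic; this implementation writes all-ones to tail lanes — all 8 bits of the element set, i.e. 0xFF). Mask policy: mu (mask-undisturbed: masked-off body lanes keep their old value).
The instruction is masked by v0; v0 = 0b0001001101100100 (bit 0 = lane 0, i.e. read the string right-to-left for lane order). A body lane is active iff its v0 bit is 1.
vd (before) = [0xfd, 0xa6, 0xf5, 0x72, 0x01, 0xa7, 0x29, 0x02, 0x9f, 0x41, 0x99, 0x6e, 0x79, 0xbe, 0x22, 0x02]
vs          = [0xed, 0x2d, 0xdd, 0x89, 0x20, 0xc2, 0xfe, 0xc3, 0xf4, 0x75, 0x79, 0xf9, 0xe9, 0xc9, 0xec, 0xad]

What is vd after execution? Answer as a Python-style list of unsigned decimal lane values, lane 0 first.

VLMAX = VLEN×LMUL/SEW = 128×1/8 = 16
vl ← min(14, 16) = 14
  i=0: mask-off/keep → 253
  i=1: mask-off/keep → 166
  i=2: xor(0xf5,0xdd) → 40
  i=3: mask-off/keep → 114
  i=4: mask-off/keep → 1
  i=5: xor(0xa7,0xc2) → 101
  i=6: xor(0x29,0xfe) → 215
  i=7: mask-off/keep → 2
  i=8: xor(0x9f,0xf4) → 107
  i=9: xor(0x41,0x75) → 52
  i=10: mask-off/keep → 153
  i=11: mask-off/keep → 110
  i=12: xor(0x79,0xe9) → 144
  i=13: mask-off/keep → 190
  i=14: tail/ones → 255
  i=15: tail/ones → 255

vd = [253, 166, 40, 114, 1, 101, 215, 2, 107, 52, 153, 110, 144, 190, 255, 255]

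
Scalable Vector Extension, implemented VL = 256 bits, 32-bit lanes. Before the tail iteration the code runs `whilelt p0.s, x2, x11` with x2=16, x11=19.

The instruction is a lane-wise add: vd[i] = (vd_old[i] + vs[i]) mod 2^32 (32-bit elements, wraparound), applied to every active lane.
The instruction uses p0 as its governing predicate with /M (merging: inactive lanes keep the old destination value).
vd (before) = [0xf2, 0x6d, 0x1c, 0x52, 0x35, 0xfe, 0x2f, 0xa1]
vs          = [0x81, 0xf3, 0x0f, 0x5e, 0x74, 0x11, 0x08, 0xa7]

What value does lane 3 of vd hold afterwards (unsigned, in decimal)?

lane count: 256 div 32 = 8
active while 16+j < 19, i.e. j ∈ [0,3) capped at 8 ⇒ 3
lane  0: add(0xf2,0x81) ⇒ 0x173
lane  1: add(0x6d,0xf3) ⇒ 0x160
lane  2: add(0x1c,0x0f) ⇒ 0x2b
lane  3: tail/keep ⇒ 0x52
lane  4: tail/keep ⇒ 0x35
lane  5: tail/keep ⇒ 0xfe
lane  6: tail/keep ⇒ 0x2f
lane  7: tail/keep ⇒ 0xa1

vd[3] = 82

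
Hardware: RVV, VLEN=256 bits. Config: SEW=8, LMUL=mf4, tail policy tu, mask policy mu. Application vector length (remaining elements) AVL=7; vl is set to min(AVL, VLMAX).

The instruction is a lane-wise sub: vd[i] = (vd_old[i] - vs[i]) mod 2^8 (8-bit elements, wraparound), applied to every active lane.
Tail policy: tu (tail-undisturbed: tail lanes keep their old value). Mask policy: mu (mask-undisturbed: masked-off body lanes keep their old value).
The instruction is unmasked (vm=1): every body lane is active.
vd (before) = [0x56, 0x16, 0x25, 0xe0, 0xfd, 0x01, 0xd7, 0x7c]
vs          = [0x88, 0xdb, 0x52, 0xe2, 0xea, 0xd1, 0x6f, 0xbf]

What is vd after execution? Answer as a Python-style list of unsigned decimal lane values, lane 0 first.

lanes per group: 256·1/4/8 = 8
AVL=7 ≤ VLMAX=8, so vl = 7
  i=0: sub(0x56,0x88) → 206
  i=1: sub(0x16,0xdb) → 59
  i=2: sub(0x25,0x52) → 211
  i=3: sub(0xe0,0xe2) → 254
  i=4: sub(0xfd,0xea) → 19
  i=5: sub(0x01,0xd1) → 48
  i=6: sub(0xd7,0x6f) → 104
  i=7: tail/keep → 124

vd = [206, 59, 211, 254, 19, 48, 104, 124]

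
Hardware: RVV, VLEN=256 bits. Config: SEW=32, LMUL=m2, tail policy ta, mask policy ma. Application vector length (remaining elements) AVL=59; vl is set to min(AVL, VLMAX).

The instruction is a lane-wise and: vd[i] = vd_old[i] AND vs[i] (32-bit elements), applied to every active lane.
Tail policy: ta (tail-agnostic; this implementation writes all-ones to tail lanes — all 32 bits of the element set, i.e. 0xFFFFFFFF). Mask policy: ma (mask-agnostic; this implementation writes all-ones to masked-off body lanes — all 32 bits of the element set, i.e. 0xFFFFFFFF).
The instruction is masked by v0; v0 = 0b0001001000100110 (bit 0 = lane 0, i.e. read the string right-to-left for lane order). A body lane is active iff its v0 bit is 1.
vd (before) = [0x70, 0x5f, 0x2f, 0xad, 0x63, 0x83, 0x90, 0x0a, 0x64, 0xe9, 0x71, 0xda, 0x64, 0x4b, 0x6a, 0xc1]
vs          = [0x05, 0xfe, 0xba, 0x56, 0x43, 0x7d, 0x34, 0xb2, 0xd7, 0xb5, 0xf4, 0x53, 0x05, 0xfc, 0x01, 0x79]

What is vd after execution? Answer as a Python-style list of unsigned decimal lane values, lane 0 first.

VLMAX = VLEN×LMUL/SEW = 256×2/32 = 16
vl ← min(59, 16) = 16
  i=0: mask-off/ones → 4294967295
  i=1: and(0x5f,0xfe) → 94
  i=2: and(0x2f,0xba) → 42
  i=3: mask-off/ones → 4294967295
  i=4: mask-off/ones → 4294967295
  i=5: and(0x83,0x7d) → 1
  i=6: mask-off/ones → 4294967295
  i=7: mask-off/ones → 4294967295
  i=8: mask-off/ones → 4294967295
  i=9: and(0xe9,0xb5) → 161
  i=10: mask-off/ones → 4294967295
  i=11: mask-off/ones → 4294967295
  i=12: and(0x64,0x05) → 4
  i=13: mask-off/ones → 4294967295
  i=14: mask-off/ones → 4294967295
  i=15: mask-off/ones → 4294967295

vd = [4294967295, 94, 42, 4294967295, 4294967295, 1, 4294967295, 4294967295, 4294967295, 161, 4294967295, 4294967295, 4, 4294967295, 4294967295, 4294967295]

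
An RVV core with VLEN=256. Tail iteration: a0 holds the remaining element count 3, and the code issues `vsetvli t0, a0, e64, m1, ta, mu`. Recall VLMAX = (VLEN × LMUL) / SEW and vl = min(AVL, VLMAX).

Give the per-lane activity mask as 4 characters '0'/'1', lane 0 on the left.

predicate = 1110

VLMAX = VLEN×LMUL/SEW = 256×1/64 = 4
vl = min(AVL, VLMAX) = min(3, 4) = 3
bits (lane 0 leftmost): 1110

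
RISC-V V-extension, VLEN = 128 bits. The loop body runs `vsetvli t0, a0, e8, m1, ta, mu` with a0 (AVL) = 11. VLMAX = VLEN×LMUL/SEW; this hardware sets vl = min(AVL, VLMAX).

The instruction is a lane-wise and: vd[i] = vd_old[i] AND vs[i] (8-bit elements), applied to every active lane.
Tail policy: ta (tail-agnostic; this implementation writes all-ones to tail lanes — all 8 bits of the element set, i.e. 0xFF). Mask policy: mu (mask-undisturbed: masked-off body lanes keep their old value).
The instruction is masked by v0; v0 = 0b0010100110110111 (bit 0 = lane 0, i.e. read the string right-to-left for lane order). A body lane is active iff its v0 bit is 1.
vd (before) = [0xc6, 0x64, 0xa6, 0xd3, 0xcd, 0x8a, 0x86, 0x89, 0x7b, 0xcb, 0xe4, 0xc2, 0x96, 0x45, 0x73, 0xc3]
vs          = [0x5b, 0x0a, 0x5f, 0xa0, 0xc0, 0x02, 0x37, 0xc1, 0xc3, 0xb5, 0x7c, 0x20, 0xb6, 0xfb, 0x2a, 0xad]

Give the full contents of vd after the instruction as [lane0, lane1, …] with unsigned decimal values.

vd = [66, 0, 6, 211, 192, 2, 134, 129, 67, 203, 228, 255, 255, 255, 255, 255]

VLMAX = VLEN×LMUL/SEW = 128×1/8 = 16
AVL=11 ≤ VLMAX=16, so vl = 11
vd[0] and(0xc6,0x5b) -> 0x42
vd[1] and(0x64,0x0a) -> 0x00
vd[2] and(0xa6,0x5f) -> 0x06
vd[3] mask-off/keep -> 0xd3
vd[4] and(0xcd,0xc0) -> 0xc0
vd[5] and(0x8a,0x02) -> 0x02
vd[6] mask-off/keep -> 0x86
vd[7] and(0x89,0xc1) -> 0x81
vd[8] and(0x7b,0xc3) -> 0x43
vd[9] mask-off/keep -> 0xcb
vd[10] mask-off/keep -> 0xe4
vd[11] tail/ones -> 0xff
vd[12] tail/ones -> 0xff
vd[13] tail/ones -> 0xff
vd[14] tail/ones -> 0xff
vd[15] tail/ones -> 0xff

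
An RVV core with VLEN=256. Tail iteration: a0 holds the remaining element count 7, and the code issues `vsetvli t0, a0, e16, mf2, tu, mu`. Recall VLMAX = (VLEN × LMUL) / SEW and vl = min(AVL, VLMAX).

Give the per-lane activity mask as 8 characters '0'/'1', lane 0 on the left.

predicate = 11111110

lanes per group: 256·1/2/16 = 8
AVL=7 ≤ VLMAX=8, so vl = 7
bits (lane 0 leftmost): 11111110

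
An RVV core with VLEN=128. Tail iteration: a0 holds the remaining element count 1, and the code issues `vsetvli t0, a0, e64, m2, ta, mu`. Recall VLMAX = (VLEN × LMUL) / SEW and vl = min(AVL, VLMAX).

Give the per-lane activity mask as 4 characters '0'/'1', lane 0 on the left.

predicate = 1000

VLMAX = VLEN×LMUL/SEW = 128×2/64 = 4
vl ← min(1, 4) = 1
bits (lane 0 leftmost): 1000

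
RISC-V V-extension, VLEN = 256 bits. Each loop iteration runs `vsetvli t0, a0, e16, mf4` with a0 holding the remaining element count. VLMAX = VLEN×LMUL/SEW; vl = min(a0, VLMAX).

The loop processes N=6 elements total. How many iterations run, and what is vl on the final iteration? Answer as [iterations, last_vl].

[iterations, last_vl] = [2, 2]

VLMAX = VLEN×LMUL/SEW = 256×1/4/16 = 4
iterations = ceil(6/4) = 2; final-pass vl = 2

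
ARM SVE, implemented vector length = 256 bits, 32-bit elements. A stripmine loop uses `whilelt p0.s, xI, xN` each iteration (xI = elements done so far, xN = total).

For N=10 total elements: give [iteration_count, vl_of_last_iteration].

[iterations, last_vl] = [2, 2]

register lanes = 256/32 = 8
10 elements at 8/iter → 2 passes, remainder 2 on the last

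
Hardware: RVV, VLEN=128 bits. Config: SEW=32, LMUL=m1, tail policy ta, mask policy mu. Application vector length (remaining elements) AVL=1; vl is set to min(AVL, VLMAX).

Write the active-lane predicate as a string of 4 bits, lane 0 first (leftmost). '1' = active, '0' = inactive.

VLMAX = (128 × 1) / 32 = 4 lanes
vl ← min(1, 4) = 1
bits (lane 0 leftmost): 1000

predicate = 1000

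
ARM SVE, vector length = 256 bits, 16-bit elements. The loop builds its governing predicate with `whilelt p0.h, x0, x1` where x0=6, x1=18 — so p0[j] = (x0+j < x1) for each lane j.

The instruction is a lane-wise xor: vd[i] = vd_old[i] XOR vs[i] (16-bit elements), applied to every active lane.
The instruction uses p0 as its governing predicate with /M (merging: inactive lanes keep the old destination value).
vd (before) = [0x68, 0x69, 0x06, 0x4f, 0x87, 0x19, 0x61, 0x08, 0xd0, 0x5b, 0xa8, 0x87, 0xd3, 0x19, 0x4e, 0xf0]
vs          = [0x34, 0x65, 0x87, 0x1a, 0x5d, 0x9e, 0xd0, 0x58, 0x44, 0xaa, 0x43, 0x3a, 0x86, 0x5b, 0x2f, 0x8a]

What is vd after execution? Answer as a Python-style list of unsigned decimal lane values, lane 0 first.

vd = [92, 12, 129, 85, 218, 135, 177, 80, 148, 241, 235, 189, 211, 25, 78, 240]

register lanes = 256/16 = 16
active while 6+j < 18, i.e. j ∈ [0,12) capped at 16 ⇒ 12
vd[0] xor(0x68,0x34) -> 0x5c
vd[1] xor(0x69,0x65) -> 0x0c
vd[2] xor(0x06,0x87) -> 0x81
vd[3] xor(0x4f,0x1a) -> 0x55
vd[4] xor(0x87,0x5d) -> 0xda
vd[5] xor(0x19,0x9e) -> 0x87
vd[6] xor(0x61,0xd0) -> 0xb1
vd[7] xor(0x08,0x58) -> 0x50
vd[8] xor(0xd0,0x44) -> 0x94
vd[9] xor(0x5b,0xaa) -> 0xf1
vd[10] xor(0xa8,0x43) -> 0xeb
vd[11] xor(0x87,0x3a) -> 0xbd
vd[12] tail/keep -> 0xd3
vd[13] tail/keep -> 0x19
vd[14] tail/keep -> 0x4e
vd[15] tail/keep -> 0xf0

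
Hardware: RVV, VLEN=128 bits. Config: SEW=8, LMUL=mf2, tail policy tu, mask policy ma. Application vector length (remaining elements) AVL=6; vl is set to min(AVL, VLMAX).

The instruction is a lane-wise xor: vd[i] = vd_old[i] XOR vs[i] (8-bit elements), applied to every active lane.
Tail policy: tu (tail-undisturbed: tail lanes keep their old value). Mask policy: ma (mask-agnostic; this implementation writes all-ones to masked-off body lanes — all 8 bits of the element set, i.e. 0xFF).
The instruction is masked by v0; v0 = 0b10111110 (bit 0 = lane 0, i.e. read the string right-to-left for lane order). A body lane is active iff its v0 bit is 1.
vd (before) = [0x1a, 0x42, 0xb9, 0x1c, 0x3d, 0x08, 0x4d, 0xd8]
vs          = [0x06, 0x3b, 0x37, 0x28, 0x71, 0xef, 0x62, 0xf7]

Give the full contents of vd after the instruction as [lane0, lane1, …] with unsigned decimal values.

lanes per group: 128·1/2/8 = 8
vl ← min(6, 8) = 6
[0] mask-off/ones = 0xff
[1] xor(0x42,0x3b) = 0x79
[2] xor(0xb9,0x37) = 0x8e
[3] xor(0x1c,0x28) = 0x34
[4] xor(0x3d,0x71) = 0x4c
[5] xor(0x08,0xef) = 0xe7
[6] tail/keep = 0x4d
[7] tail/keep = 0xd8

vd = [255, 121, 142, 52, 76, 231, 77, 216]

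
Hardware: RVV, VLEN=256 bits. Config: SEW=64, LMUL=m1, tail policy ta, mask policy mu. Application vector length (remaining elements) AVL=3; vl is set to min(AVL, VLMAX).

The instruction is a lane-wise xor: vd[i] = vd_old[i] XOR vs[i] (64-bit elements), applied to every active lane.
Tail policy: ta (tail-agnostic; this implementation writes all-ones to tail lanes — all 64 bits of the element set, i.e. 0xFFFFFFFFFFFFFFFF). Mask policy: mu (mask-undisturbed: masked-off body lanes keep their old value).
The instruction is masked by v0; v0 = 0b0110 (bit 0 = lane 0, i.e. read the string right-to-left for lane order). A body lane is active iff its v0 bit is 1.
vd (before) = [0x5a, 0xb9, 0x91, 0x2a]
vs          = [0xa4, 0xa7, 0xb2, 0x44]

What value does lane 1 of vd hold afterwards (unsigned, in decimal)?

VLMAX = VLEN×LMUL/SEW = 256×1/64 = 4
vl = min(AVL, VLMAX) = min(3, 4) = 3
  i=0: mask-off/keep → 90
  i=1: xor(0xb9,0xa7) → 30
  i=2: xor(0x91,0xb2) → 35
  i=3: tail/ones → 18446744073709551615

vd[1] = 30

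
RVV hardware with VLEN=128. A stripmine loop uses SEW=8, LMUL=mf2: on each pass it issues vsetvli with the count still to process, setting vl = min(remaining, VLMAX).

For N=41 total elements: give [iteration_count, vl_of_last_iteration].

[iterations, last_vl] = [6, 1]

VLMAX = VLEN×LMUL/SEW = 128×1/2/8 = 8
iterations = ceil(41/8) = 6; final-pass vl = 1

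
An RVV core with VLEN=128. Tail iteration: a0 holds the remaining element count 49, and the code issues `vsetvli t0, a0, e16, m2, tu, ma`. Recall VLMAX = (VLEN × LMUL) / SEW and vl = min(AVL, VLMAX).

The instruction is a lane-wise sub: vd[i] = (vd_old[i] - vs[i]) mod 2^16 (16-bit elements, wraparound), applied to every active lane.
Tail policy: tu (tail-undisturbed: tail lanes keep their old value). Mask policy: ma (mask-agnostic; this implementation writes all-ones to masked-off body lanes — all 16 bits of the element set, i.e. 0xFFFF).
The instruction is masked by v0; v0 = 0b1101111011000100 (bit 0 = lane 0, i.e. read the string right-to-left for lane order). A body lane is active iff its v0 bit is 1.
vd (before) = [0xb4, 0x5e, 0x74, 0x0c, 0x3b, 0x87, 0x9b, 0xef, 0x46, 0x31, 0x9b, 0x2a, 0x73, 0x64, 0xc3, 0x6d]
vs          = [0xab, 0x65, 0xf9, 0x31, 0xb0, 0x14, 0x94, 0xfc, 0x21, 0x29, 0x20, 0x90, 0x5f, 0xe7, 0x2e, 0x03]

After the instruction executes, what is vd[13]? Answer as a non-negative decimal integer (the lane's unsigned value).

vd[13] = 65535

VLMAX = VLEN×LMUL/SEW = 128×2/16 = 16
vl ← min(49, 16) = 16
[0] mask-off/ones = 0xffff
[1] mask-off/ones = 0xffff
[2] sub(0x74,0xf9) = 0xff7b
[3] mask-off/ones = 0xffff
[4] mask-off/ones = 0xffff
[5] mask-off/ones = 0xffff
[6] sub(0x9b,0x94) = 0x07
[7] sub(0xef,0xfc) = 0xfff3
[8] mask-off/ones = 0xffff
[9] sub(0x31,0x29) = 0x08
[10] sub(0x9b,0x20) = 0x7b
[11] sub(0x2a,0x90) = 0xff9a
[12] sub(0x73,0x5f) = 0x14
[13] mask-off/ones = 0xffff
[14] sub(0xc3,0x2e) = 0x95
[15] sub(0x6d,0x03) = 0x6a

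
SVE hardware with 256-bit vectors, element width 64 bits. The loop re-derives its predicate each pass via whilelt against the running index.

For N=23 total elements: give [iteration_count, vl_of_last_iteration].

[iterations, last_vl] = [6, 3]

register lanes = 256/64 = 4
iterations = ceil(23/4) = 6; final-pass vl = 3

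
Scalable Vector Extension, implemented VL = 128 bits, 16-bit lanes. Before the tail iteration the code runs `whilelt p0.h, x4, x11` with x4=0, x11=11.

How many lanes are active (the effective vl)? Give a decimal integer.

vl = 8

128-bit reg / 16-bit elem → 8 lanes
p0[j] = (0+j < 11); true for j=0..7 → 8 lanes set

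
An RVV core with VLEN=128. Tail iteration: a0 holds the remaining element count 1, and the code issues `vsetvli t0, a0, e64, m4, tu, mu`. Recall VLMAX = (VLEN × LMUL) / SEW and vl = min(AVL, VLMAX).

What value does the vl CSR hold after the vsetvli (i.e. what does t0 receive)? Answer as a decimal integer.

VLMAX = (128 × 4) / 64 = 8 lanes
AVL=1 ≤ VLMAX=8, so vl = 1

vl = 1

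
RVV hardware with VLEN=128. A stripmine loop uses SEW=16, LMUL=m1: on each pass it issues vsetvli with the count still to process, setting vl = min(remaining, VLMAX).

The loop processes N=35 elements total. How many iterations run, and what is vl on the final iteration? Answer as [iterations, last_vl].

lanes per group: 128·1/16 = 8
iterations = ceil(35/8) = 5; final-pass vl = 3

[iterations, last_vl] = [5, 3]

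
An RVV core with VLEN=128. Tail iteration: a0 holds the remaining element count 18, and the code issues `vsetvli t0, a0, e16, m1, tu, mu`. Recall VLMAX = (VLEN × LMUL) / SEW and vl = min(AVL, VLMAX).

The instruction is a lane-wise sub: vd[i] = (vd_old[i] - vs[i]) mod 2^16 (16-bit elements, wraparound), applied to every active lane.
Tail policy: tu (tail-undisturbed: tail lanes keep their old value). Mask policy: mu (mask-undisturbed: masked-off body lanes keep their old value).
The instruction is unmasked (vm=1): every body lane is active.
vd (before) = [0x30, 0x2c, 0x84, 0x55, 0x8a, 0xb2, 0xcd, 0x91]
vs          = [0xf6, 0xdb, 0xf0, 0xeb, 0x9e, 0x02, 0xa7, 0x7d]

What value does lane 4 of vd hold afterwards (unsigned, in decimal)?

VLMAX = VLEN×LMUL/SEW = 128×1/16 = 8
vl ← min(18, 8) = 8
  i=0: sub(0x30,0xf6) → 65338
  i=1: sub(0x2c,0xdb) → 65361
  i=2: sub(0x84,0xf0) → 65428
  i=3: sub(0x55,0xeb) → 65386
  i=4: sub(0x8a,0x9e) → 65516
  i=5: sub(0xb2,0x02) → 176
  i=6: sub(0xcd,0xa7) → 38
  i=7: sub(0x91,0x7d) → 20

vd[4] = 65516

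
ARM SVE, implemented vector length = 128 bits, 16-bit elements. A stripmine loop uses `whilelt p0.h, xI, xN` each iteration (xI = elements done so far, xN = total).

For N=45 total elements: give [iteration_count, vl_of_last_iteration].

[iterations, last_vl] = [6, 5]

register lanes = 128/16 = 8
45 elements at 8/iter → 6 passes, remainder 5 on the last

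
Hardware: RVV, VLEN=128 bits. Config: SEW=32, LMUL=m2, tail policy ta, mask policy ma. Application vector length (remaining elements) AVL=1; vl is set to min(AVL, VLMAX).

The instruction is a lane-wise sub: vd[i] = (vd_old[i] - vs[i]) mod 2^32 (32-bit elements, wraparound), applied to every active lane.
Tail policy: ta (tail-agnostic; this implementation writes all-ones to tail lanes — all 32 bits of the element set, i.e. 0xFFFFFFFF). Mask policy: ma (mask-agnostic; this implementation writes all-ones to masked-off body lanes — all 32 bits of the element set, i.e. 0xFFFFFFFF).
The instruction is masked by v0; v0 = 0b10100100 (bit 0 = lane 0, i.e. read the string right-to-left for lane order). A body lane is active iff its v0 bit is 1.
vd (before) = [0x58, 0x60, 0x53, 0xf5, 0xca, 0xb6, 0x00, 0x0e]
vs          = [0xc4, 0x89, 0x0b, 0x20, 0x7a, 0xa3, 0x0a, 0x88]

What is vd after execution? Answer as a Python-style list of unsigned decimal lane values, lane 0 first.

VLMAX = (128 × 2) / 32 = 8 lanes
vl ← min(1, 8) = 1
lane  0: mask-off/ones ⇒ 0xffffffff
lane  1: tail/ones ⇒ 0xffffffff
lane  2: tail/ones ⇒ 0xffffffff
lane  3: tail/ones ⇒ 0xffffffff
lane  4: tail/ones ⇒ 0xffffffff
lane  5: tail/ones ⇒ 0xffffffff
lane  6: tail/ones ⇒ 0xffffffff
lane  7: tail/ones ⇒ 0xffffffff

vd = [4294967295, 4294967295, 4294967295, 4294967295, 4294967295, 4294967295, 4294967295, 4294967295]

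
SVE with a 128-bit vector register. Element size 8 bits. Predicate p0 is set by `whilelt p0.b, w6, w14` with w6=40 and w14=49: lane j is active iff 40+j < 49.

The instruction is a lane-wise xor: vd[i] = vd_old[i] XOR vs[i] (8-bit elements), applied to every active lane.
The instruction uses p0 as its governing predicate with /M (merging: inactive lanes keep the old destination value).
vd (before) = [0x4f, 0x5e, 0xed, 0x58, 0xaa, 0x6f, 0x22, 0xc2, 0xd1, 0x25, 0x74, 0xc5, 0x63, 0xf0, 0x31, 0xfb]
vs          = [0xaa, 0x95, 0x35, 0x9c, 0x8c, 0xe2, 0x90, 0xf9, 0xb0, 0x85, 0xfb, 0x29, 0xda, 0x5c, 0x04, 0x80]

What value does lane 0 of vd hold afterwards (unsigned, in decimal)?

lane count: 128 div 8 = 16
active while 40+j < 49, i.e. j ∈ [0,9) capped at 16 ⇒ 9
[0] xor(0x4f,0xaa) = 0xe5
[1] xor(0x5e,0x95) = 0xcb
[2] xor(0xed,0x35) = 0xd8
[3] xor(0x58,0x9c) = 0xc4
[4] xor(0xaa,0x8c) = 0x26
[5] xor(0x6f,0xe2) = 0x8d
[6] xor(0x22,0x90) = 0xb2
[7] xor(0xc2,0xf9) = 0x3b
[8] xor(0xd1,0xb0) = 0x61
[9] tail/keep = 0x25
[10] tail/keep = 0x74
[11] tail/keep = 0xc5
[12] tail/keep = 0x63
[13] tail/keep = 0xf0
[14] tail/keep = 0x31
[15] tail/keep = 0xfb

vd[0] = 229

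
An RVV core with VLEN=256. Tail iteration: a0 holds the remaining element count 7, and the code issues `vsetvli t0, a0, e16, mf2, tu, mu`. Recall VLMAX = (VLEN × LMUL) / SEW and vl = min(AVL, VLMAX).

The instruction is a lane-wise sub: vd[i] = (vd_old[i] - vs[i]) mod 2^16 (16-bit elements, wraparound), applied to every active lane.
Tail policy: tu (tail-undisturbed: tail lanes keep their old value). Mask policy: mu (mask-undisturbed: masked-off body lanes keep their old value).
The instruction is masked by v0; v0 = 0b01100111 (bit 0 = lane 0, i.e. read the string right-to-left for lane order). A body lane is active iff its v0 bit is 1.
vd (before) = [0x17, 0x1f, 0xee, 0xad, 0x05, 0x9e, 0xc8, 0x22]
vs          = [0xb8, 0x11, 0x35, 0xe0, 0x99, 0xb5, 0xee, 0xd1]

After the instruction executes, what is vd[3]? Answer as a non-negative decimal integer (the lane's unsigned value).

vd[3] = 173

lanes per group: 256·1/2/16 = 8
vl ← min(7, 8) = 7
lane  0: sub(0x17,0xb8) ⇒ 0xff5f
lane  1: sub(0x1f,0x11) ⇒ 0x0e
lane  2: sub(0xee,0x35) ⇒ 0xb9
lane  3: mask-off/keep ⇒ 0xad
lane  4: mask-off/keep ⇒ 0x05
lane  5: sub(0x9e,0xb5) ⇒ 0xffe9
lane  6: sub(0xc8,0xee) ⇒ 0xffda
lane  7: tail/keep ⇒ 0x22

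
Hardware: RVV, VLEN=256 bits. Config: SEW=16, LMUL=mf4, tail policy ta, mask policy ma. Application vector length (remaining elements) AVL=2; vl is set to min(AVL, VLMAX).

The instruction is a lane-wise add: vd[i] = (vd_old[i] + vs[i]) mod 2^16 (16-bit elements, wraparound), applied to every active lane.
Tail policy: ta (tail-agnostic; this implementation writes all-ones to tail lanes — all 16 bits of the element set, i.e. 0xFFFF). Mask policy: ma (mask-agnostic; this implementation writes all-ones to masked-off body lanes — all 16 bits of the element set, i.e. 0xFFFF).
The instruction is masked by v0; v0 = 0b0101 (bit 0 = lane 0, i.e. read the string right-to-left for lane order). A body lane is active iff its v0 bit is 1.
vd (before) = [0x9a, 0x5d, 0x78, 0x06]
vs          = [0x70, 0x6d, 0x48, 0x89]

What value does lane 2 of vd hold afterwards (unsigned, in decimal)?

VLMAX = VLEN×LMUL/SEW = 256×1/4/16 = 4
AVL=2 ≤ VLMAX=4, so vl = 2
vd[0] add(0x9a,0x70) -> 0x10a
vd[1] mask-off/ones -> 0xffff
vd[2] tail/ones -> 0xffff
vd[3] tail/ones -> 0xffff

vd[2] = 65535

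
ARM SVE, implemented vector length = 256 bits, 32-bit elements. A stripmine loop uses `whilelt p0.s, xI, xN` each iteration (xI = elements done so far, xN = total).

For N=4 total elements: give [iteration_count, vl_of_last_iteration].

register lanes = 256/32 = 8
iterations = ceil(4/8) = 1; final-pass vl = 4

[iterations, last_vl] = [1, 4]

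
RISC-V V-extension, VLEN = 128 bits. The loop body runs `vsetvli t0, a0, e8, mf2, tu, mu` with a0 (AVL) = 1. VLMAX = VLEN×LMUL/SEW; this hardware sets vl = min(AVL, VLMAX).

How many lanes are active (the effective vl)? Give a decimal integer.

vl = 1

VLMAX = (128 × 1/2) / 8 = 8 lanes
AVL=1 ≤ VLMAX=8, so vl = 1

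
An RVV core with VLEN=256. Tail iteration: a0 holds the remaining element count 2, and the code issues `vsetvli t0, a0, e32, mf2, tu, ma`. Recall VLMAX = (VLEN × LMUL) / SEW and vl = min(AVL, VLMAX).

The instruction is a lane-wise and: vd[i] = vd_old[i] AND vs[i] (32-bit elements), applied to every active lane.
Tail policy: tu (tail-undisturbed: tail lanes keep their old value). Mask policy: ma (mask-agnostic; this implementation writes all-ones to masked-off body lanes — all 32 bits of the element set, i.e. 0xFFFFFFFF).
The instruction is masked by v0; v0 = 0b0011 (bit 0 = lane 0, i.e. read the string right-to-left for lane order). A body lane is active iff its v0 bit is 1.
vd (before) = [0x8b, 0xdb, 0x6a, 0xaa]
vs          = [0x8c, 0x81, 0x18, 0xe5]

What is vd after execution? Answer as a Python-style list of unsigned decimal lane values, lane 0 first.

VLMAX = VLEN×LMUL/SEW = 256×1/2/32 = 4
vl ← min(2, 4) = 2
[0] and(0x8b,0x8c) = 0x88
[1] and(0xdb,0x81) = 0x81
[2] tail/keep = 0x6a
[3] tail/keep = 0xaa

vd = [136, 129, 106, 170]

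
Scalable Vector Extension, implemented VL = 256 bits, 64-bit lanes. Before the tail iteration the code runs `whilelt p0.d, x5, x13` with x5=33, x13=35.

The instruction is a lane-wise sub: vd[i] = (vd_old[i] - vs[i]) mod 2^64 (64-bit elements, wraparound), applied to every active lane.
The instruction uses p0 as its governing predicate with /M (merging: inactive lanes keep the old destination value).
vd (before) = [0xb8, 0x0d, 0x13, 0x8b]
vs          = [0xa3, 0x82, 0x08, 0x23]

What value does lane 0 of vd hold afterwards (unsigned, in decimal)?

vd[0] = 21

256-bit reg / 64-bit elem → 4 lanes
active while 33+j < 35, i.e. j ∈ [0,2) capped at 4 ⇒ 2
lane  0: sub(0xb8,0xa3) ⇒ 0x15
lane  1: sub(0x0d,0x82) ⇒ 0xffffffffffffff8b
lane  2: tail/keep ⇒ 0x13
lane  3: tail/keep ⇒ 0x8b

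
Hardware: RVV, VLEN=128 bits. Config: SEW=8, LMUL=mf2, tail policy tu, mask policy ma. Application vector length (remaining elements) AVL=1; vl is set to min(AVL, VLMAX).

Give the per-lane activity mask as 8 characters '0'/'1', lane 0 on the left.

VLMAX = (128 × 1/2) / 8 = 8 lanes
vl = min(AVL, VLMAX) = min(1, 8) = 1
bits (lane 0 leftmost): 10000000

predicate = 10000000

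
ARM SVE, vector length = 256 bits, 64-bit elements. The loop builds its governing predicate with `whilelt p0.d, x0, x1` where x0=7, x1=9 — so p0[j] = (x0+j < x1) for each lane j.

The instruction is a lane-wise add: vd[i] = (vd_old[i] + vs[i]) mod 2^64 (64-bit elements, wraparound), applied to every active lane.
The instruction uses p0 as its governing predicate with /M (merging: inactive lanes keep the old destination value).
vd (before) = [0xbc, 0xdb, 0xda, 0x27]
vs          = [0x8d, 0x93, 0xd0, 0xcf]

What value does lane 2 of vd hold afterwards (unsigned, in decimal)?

lane count: 256 div 64 = 4
p0[j] = (7+j < 9); true for j=0..1 → 2 lanes set
  i=0: add(0xbc,0x8d) → 329
  i=1: add(0xdb,0x93) → 366
  i=2: tail/keep → 218
  i=3: tail/keep → 39

vd[2] = 218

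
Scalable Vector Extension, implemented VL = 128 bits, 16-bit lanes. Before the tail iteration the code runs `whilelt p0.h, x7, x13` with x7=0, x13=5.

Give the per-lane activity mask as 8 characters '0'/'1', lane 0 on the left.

predicate = 11111000

lane count: 128 div 16 = 8
active while 0+j < 5, i.e. j ∈ [0,5) capped at 8 ⇒ 5
bits (lane 0 leftmost): 11111000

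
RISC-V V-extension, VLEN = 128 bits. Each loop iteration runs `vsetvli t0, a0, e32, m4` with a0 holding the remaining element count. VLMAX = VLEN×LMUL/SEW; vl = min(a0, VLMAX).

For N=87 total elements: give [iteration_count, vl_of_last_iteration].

lanes per group: 128·4/32 = 16
N=87: ⌈87/16⌉ = 6 iters; last vl = 87 − 5×16 = 7

[iterations, last_vl] = [6, 7]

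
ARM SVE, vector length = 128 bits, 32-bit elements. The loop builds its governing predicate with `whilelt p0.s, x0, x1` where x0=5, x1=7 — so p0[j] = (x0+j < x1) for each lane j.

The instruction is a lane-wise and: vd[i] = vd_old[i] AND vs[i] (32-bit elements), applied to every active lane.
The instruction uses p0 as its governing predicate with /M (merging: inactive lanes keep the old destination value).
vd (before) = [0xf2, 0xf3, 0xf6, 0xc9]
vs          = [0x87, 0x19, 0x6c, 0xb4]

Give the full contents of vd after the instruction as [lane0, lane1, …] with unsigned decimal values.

vd = [130, 17, 246, 201]

register lanes = 128/32 = 4
p0[j] = (5+j < 7); true for j=0..1 → 2 lanes set
lane  0: and(0xf2,0x87) ⇒ 0x82
lane  1: and(0xf3,0x19) ⇒ 0x11
lane  2: tail/keep ⇒ 0xf6
lane  3: tail/keep ⇒ 0xc9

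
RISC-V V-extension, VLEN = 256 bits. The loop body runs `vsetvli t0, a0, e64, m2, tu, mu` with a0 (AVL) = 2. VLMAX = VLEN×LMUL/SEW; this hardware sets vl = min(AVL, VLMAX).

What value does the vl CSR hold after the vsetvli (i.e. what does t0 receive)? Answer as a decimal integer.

lanes per group: 256·2/64 = 8
vl = min(AVL, VLMAX) = min(2, 8) = 2

vl = 2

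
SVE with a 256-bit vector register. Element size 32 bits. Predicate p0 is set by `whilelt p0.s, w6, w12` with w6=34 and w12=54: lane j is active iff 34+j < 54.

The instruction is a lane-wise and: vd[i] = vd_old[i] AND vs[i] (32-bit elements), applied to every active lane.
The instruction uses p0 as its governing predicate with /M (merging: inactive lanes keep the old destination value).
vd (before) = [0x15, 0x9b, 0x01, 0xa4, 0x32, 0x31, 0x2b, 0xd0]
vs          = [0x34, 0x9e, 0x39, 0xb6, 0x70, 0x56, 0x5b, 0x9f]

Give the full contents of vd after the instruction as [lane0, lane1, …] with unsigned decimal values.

256-bit reg / 32-bit elem → 8 lanes
active while 34+j < 54, i.e. j ∈ [0,20) capped at 8 ⇒ 8
  i=0: and(0x15,0x34) → 20
  i=1: and(0x9b,0x9e) → 154
  i=2: and(0x01,0x39) → 1
  i=3: and(0xa4,0xb6) → 164
  i=4: and(0x32,0x70) → 48
  i=5: and(0x31,0x56) → 16
  i=6: and(0x2b,0x5b) → 11
  i=7: and(0xd0,0x9f) → 144

vd = [20, 154, 1, 164, 48, 16, 11, 144]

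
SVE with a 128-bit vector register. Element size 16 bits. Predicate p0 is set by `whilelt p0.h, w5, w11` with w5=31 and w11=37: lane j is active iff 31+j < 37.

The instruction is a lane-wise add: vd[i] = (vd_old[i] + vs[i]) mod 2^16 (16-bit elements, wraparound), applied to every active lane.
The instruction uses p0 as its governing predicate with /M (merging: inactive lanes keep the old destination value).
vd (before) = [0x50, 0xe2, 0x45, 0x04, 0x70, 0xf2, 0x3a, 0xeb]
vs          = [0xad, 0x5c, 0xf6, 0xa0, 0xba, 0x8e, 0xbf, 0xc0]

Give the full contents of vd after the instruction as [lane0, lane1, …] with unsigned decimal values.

vd = [253, 318, 315, 164, 298, 384, 58, 235]

128-bit reg / 16-bit elem → 8 lanes
p0[j] = (31+j < 37); true for j=0..5 → 6 lanes set
lane  0: add(0x50,0xad) ⇒ 0xfd
lane  1: add(0xe2,0x5c) ⇒ 0x13e
lane  2: add(0x45,0xf6) ⇒ 0x13b
lane  3: add(0x04,0xa0) ⇒ 0xa4
lane  4: add(0x70,0xba) ⇒ 0x12a
lane  5: add(0xf2,0x8e) ⇒ 0x180
lane  6: tail/keep ⇒ 0x3a
lane  7: tail/keep ⇒ 0xeb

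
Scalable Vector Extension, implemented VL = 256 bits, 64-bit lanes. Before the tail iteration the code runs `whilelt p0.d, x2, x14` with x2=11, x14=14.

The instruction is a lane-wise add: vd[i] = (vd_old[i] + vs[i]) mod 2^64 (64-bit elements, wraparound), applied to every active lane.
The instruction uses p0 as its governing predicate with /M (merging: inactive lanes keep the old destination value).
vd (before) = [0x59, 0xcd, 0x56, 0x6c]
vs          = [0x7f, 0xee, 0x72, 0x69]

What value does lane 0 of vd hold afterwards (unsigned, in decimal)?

lane count: 256 div 64 = 4
p0[j] = (11+j < 14); true for j=0..2 → 3 lanes set
vd[0] add(0x59,0x7f) -> 0xd8
vd[1] add(0xcd,0xee) -> 0x1bb
vd[2] add(0x56,0x72) -> 0xc8
vd[3] tail/keep -> 0x6c

vd[0] = 216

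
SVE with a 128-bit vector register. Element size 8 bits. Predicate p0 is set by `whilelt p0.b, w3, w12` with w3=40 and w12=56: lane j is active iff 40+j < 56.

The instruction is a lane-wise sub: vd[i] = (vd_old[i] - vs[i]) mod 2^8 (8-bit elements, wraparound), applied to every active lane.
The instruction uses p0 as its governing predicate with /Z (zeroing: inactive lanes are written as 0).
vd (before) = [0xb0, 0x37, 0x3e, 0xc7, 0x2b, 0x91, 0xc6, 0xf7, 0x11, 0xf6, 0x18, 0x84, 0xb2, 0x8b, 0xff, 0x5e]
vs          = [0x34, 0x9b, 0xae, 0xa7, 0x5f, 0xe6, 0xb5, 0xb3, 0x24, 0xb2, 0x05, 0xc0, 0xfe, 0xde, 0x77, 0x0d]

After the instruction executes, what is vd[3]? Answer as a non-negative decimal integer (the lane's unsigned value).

register lanes = 128/8 = 16
active while 40+j < 56, i.e. j ∈ [0,16) capped at 16 ⇒ 16
  i=0: sub(0xb0,0x34) → 124
  i=1: sub(0x37,0x9b) → 156
  i=2: sub(0x3e,0xae) → 144
  i=3: sub(0xc7,0xa7) → 32
  i=4: sub(0x2b,0x5f) → 204
  i=5: sub(0x91,0xe6) → 171
  i=6: sub(0xc6,0xb5) → 17
  i=7: sub(0xf7,0xb3) → 68
  i=8: sub(0x11,0x24) → 237
  i=9: sub(0xf6,0xb2) → 68
  i=10: sub(0x18,0x05) → 19
  i=11: sub(0x84,0xc0) → 196
  i=12: sub(0xb2,0xfe) → 180
  i=13: sub(0x8b,0xde) → 173
  i=14: sub(0xff,0x77) → 136
  i=15: sub(0x5e,0x0d) → 81

vd[3] = 32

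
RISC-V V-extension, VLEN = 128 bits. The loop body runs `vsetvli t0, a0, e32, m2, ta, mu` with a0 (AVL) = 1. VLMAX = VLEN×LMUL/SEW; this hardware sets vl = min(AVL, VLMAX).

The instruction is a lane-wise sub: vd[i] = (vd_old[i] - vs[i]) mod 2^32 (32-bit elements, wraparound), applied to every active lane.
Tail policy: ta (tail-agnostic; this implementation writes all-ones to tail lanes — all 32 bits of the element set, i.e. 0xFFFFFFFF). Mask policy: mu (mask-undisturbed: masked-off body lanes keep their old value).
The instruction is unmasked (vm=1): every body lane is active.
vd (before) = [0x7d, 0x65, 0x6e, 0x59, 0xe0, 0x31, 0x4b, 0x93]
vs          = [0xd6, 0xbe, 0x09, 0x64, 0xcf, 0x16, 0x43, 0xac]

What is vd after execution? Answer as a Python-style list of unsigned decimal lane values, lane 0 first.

vd = [4294967207, 4294967295, 4294967295, 4294967295, 4294967295, 4294967295, 4294967295, 4294967295]

VLMAX = VLEN×LMUL/SEW = 128×2/32 = 8
vl ← min(1, 8) = 1
lane  0: sub(0x7d,0xd6) ⇒ 0xffffffa7
lane  1: tail/ones ⇒ 0xffffffff
lane  2: tail/ones ⇒ 0xffffffff
lane  3: tail/ones ⇒ 0xffffffff
lane  4: tail/ones ⇒ 0xffffffff
lane  5: tail/ones ⇒ 0xffffffff
lane  6: tail/ones ⇒ 0xffffffff
lane  7: tail/ones ⇒ 0xffffffff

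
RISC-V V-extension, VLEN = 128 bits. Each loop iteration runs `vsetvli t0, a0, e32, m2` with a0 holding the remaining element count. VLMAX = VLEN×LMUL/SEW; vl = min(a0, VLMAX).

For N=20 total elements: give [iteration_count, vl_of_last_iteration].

[iterations, last_vl] = [3, 4]

lanes per group: 128·2/32 = 8
20 elements at 8/iter → 3 passes, remainder 4 on the last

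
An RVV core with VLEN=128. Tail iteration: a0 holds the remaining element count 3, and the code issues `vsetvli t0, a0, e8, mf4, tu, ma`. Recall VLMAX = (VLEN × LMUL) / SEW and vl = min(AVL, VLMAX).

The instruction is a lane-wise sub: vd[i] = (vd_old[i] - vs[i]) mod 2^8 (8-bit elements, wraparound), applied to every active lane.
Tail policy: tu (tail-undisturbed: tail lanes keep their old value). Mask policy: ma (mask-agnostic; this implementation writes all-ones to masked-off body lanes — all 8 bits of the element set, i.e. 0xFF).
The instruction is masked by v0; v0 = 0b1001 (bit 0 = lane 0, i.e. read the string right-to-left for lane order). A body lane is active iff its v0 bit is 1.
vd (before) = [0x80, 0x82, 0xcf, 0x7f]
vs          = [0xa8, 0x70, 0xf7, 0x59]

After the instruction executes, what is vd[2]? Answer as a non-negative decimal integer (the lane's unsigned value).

VLMAX = (128 × 1/4) / 8 = 4 lanes
vl ← min(3, 4) = 3
lane  0: sub(0x80,0xa8) ⇒ 0xd8
lane  1: mask-off/ones ⇒ 0xff
lane  2: mask-off/ones ⇒ 0xff
lane  3: tail/keep ⇒ 0x7f

vd[2] = 255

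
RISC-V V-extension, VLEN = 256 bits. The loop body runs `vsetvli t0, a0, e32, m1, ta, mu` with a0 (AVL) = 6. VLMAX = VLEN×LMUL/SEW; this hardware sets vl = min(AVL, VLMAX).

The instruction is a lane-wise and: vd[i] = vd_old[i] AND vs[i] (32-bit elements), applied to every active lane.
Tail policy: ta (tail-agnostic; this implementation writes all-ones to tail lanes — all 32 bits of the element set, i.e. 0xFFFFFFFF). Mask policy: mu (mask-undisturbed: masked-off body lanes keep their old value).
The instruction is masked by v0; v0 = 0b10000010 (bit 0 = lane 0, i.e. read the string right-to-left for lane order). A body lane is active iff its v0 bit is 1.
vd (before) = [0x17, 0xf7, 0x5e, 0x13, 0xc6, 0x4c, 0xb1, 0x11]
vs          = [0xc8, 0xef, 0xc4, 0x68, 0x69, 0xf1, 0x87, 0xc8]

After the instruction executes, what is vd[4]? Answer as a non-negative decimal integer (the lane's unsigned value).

VLMAX = (256 × 1) / 32 = 8 lanes
AVL=6 ≤ VLMAX=8, so vl = 6
[0] mask-off/keep = 0x17
[1] and(0xf7,0xef) = 0xe7
[2] mask-off/keep = 0x5e
[3] mask-off/keep = 0x13
[4] mask-off/keep = 0xc6
[5] mask-off/keep = 0x4c
[6] tail/ones = 0xffffffff
[7] tail/ones = 0xffffffff

vd[4] = 198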